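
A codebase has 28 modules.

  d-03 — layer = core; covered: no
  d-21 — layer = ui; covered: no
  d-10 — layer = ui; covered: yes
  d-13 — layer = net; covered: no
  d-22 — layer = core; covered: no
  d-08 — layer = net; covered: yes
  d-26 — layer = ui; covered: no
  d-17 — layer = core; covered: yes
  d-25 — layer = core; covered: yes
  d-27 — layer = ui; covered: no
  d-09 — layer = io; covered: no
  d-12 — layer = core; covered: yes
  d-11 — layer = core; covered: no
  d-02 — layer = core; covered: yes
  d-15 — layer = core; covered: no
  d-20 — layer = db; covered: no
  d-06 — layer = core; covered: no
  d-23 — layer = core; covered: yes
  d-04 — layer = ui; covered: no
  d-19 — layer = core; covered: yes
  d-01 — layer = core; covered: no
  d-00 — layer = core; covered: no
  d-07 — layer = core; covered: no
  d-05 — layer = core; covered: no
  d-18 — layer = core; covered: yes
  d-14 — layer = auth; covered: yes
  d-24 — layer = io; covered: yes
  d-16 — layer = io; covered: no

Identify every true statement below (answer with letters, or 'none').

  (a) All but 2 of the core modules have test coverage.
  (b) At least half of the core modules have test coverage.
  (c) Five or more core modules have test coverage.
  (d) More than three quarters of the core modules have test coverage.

(c)

|A| = 16, |A ∩ B| = 7, |A ∖ B| = 9.
(a) |A ∖ B| = 2: fails.
(b) |A ∩ B| ≥ |A ∖ B|: fails.
(c) |A ∩ B| ≥ 5: holds.
(d) |A ∩ B| / |A| > 3/4: fails.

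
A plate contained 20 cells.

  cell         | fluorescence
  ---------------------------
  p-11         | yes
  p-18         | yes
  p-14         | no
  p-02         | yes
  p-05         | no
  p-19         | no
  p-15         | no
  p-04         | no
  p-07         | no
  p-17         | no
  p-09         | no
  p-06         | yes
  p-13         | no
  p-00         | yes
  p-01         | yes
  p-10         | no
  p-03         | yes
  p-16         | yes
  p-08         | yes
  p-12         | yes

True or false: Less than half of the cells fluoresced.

False

The determiner here denotes the relation: |A ∩ B| < |A ∖ B|.
|A| = 20, |A ∩ B| = 10, |A ∖ B| = 10.
10 = 10, so the statement is false.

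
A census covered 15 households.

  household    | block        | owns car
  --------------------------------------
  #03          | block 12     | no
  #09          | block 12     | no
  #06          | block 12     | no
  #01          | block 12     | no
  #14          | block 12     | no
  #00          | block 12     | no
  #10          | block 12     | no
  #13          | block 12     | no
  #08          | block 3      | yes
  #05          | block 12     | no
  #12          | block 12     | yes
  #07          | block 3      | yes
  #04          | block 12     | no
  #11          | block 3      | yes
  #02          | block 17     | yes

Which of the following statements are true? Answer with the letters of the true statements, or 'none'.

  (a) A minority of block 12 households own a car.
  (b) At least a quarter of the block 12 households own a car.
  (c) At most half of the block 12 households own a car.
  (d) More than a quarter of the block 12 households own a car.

(a), (c)

|A| = 11, |A ∩ B| = 1, |A ∖ B| = 10.
(a) |A ∩ B| < |A ∖ B|: holds.
(b) |A ∩ B| / |A| ≥ 1/4: fails.
(c) |A ∩ B| ≤ |A ∖ B|: holds.
(d) |A ∩ B| / |A| > 1/4: fails.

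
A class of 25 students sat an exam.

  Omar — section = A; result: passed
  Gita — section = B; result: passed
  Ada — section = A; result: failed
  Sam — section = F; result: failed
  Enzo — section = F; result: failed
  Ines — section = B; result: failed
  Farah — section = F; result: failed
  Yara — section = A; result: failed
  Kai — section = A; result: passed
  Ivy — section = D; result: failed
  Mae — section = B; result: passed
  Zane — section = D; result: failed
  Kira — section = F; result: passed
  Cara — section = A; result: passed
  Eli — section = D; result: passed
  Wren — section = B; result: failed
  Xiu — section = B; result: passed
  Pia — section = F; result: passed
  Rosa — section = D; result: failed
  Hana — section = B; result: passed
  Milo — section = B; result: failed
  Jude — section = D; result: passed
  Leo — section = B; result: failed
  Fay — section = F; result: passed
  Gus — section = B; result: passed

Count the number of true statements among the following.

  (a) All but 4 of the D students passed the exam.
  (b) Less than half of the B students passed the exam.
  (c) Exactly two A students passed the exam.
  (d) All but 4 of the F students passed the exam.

(a) D: |A| = 5, |A ∩ B| = 2; needs |A ∖ B| = 4 — false.
(b) B: |A| = 9, |A ∩ B| = 5; needs |A ∩ B| < |A ∖ B| — false.
(c) A: |A| = 5, |A ∩ B| = 3; needs |A ∩ B| = 2 — false.
(d) F: |A| = 6, |A ∩ B| = 3; needs |A ∖ B| = 4 — false.

0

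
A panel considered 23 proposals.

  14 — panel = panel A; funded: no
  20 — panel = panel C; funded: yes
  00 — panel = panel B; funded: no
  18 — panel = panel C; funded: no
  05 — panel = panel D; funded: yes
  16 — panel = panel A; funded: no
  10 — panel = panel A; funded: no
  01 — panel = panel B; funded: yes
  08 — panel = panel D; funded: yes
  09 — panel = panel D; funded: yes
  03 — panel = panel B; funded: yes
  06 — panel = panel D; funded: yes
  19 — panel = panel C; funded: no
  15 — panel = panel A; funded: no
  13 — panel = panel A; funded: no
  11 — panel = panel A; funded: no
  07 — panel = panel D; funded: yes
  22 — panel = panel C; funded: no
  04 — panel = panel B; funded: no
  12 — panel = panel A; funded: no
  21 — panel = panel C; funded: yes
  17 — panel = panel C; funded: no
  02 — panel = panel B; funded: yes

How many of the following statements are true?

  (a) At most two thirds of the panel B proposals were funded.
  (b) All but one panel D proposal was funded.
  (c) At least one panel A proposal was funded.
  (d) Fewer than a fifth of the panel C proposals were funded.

1

(a) panel B: |A| = 5, |A ∩ B| = 3; needs |A ∩ B| / |A| ≤ 2/3 — true.
(b) panel D: |A| = 5, |A ∩ B| = 5; needs |A ∖ B| = 1 — false.
(c) panel A: |A| = 7, |A ∩ B| = 0; needs A ∩ B ≠ ∅ (|A ∩ B| ≥ 1) — false.
(d) panel C: |A| = 6, |A ∩ B| = 2; needs |A ∩ B| / |A| < 1/5 — false.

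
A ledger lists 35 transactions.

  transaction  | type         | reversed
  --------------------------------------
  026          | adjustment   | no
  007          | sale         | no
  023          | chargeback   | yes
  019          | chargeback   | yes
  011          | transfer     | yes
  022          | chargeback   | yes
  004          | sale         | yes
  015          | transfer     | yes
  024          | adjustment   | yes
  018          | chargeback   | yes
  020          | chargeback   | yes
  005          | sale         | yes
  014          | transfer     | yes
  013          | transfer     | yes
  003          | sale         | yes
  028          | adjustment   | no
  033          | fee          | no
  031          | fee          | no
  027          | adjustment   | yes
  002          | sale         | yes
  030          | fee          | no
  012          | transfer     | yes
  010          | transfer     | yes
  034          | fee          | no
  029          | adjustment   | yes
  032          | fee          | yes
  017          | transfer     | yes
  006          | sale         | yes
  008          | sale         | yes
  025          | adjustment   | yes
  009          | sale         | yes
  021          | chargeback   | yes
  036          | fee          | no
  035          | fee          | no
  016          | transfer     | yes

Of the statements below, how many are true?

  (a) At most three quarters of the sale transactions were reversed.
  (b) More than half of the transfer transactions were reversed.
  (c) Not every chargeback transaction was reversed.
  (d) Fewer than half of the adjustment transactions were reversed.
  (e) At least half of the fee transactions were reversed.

(a) sale: |A| = 8, |A ∩ B| = 7; needs |A ∩ B| / |A| ≤ 3/4 — false.
(b) transfer: |A| = 8, |A ∩ B| = 8; needs |A ∩ B| > |A ∖ B| — true.
(c) chargeback: |A| = 6, |A ∩ B| = 6; needs A ⊄ B (|A ∖ B| ≥ 1) — false.
(d) adjustment: |A| = 6, |A ∩ B| = 4; needs |A ∩ B| < |A ∖ B| — false.
(e) fee: |A| = 7, |A ∩ B| = 1; needs |A ∩ B| ≥ |A ∖ B| — false.

1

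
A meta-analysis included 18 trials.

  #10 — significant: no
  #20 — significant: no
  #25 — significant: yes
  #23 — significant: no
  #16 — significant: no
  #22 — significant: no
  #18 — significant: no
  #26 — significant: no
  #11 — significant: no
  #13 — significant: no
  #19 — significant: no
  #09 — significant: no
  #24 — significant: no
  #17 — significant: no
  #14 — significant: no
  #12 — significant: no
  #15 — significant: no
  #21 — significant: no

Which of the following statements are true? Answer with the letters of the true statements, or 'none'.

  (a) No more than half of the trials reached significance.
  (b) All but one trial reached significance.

|A| = 18, |A ∩ B| = 1, |A ∖ B| = 17.
(a) |A ∩ B| ≤ |A ∖ B|: holds.
(b) |A ∖ B| = 1: fails.

(a)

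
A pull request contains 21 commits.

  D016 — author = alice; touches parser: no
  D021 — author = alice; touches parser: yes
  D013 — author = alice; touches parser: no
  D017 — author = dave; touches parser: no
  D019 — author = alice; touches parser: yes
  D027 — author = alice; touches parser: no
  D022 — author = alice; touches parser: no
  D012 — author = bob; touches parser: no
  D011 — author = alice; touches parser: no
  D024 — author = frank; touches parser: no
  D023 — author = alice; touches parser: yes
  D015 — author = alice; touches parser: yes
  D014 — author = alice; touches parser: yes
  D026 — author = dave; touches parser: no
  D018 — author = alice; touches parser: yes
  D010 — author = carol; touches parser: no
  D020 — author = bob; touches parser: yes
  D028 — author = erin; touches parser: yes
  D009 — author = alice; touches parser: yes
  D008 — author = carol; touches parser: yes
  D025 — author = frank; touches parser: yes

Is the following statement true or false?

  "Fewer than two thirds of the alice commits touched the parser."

True

'Fewer than two thirds of the alice commits touched the parser' holds iff |A ∩ B| / |A| < 2/3.
A (the restrictor) = {D016, D021, D013, D019, D027, D022, D011, D023, D015, D014, D018, D009}, |A| = 12.
A ∩ B = {D021, D019, D023, D015, D014, D018, D009}, so |A ∩ B| = 7.
A ∖ B = {D016, D013, D027, D022, D011}, so |A ∖ B| = 5.
|A ∩ B|/|A| = 7/12, so the statement is true.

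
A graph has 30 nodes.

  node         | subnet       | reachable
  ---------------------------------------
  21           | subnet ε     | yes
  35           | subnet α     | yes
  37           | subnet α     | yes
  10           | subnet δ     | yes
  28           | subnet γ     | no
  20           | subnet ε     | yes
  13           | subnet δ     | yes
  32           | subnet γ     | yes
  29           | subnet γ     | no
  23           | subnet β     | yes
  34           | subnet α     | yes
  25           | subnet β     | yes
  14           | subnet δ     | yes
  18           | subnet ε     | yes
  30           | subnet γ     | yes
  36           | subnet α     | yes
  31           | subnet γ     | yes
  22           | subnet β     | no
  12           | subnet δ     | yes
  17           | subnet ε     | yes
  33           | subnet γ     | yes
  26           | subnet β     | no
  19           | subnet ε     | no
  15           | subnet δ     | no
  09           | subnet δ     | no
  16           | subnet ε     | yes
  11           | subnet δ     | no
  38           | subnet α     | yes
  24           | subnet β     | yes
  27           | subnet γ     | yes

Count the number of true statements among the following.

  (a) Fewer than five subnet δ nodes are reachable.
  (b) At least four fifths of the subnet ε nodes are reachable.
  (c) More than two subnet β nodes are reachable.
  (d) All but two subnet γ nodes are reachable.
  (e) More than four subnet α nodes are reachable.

(a) subnet δ: |A| = 7, |A ∩ B| = 4; needs |A ∩ B| < 5 — true.
(b) subnet ε: |A| = 6, |A ∩ B| = 5; needs |A ∩ B| / |A| ≥ 4/5 — true.
(c) subnet β: |A| = 5, |A ∩ B| = 3; needs |A ∩ B| > 2 — true.
(d) subnet γ: |A| = 7, |A ∩ B| = 5; needs |A ∖ B| = 2 — true.
(e) subnet α: |A| = 5, |A ∩ B| = 5; needs |A ∩ B| > 4 — true.

5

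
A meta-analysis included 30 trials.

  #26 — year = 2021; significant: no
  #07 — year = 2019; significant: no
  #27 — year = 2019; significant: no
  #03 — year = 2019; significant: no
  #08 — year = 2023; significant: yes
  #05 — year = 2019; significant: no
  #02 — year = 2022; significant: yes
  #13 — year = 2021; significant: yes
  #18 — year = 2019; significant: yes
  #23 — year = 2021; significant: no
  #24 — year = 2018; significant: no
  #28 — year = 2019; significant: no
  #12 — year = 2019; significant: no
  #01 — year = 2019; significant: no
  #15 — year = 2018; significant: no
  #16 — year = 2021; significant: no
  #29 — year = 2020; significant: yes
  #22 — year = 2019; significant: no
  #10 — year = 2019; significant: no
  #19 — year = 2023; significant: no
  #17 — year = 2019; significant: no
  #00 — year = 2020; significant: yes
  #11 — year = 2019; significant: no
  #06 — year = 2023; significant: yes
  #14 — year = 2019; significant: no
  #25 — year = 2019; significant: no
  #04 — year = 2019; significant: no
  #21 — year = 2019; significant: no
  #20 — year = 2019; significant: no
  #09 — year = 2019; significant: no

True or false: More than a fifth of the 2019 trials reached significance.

False

Truth condition: |A ∩ B| / |A| > 1/5.
|A| = 18, |A ∩ B| = 1, |A ∖ B| = 17.
|A ∩ B|/|A| = 1/18, so the statement is false.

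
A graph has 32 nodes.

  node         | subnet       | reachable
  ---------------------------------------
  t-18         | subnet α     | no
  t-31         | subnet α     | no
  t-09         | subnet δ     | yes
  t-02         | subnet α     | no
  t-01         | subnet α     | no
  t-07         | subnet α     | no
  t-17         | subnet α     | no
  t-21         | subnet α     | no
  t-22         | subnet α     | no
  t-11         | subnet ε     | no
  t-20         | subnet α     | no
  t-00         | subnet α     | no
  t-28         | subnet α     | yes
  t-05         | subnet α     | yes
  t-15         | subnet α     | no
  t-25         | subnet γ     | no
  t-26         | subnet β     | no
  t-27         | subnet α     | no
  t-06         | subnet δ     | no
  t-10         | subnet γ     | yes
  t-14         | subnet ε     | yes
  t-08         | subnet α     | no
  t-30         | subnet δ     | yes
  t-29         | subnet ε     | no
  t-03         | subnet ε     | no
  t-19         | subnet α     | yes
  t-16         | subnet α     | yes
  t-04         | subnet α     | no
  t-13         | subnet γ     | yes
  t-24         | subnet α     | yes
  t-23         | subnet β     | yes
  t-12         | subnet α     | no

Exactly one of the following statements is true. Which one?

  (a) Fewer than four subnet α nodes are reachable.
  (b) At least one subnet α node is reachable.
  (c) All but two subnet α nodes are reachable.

(b)

|A| = 20, |A ∩ B| = 5, |A ∖ B| = 15.
(a) requires |A ∩ B| < 4: false.
(b) requires A ∩ B ≠ ∅ (|A ∩ B| ≥ 1): true.
(c) requires |A ∖ B| = 2: false.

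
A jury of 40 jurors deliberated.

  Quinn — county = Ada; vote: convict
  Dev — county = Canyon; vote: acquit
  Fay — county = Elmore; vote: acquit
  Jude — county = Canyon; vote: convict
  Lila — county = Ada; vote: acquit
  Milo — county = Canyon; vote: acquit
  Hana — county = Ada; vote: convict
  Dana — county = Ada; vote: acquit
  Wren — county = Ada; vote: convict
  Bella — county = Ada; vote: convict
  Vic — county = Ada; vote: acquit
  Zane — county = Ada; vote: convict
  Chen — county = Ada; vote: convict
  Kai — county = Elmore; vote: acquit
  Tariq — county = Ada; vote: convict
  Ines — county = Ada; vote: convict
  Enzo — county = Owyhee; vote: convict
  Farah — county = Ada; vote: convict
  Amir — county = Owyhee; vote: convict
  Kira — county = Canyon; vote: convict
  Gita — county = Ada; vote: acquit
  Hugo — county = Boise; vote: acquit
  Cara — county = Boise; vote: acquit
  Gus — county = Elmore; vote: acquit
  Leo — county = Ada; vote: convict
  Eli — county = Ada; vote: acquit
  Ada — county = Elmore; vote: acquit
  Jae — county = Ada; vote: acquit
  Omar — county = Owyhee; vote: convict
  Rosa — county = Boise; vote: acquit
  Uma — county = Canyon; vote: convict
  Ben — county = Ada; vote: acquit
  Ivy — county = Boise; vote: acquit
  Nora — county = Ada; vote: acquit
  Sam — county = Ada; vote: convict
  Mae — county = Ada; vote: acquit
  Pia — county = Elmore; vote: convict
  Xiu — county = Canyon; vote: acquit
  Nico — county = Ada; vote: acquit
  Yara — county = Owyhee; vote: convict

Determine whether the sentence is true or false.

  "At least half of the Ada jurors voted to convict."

Truth condition: |A ∩ B| ≥ |A ∖ B|.
|A| = 21, |A ∩ B| = 11, |A ∖ B| = 10.
11 > 10, so the statement is true.

True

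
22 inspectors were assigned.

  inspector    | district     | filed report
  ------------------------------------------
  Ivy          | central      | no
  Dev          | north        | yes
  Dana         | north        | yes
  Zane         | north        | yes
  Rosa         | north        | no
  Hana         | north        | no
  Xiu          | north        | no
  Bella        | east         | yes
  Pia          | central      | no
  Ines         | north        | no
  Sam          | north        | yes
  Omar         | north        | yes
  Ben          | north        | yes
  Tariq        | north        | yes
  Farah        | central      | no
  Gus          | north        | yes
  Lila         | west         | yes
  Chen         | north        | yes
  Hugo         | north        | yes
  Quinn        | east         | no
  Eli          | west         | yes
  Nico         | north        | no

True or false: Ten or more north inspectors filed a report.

True

'Ten or more north inspectors filed a report' holds iff |A ∩ B| ≥ 10.
|A| = 15, |A ∩ B| = 10, |A ∖ B| = 5.
|A ∩ B| = 10, so the statement is true.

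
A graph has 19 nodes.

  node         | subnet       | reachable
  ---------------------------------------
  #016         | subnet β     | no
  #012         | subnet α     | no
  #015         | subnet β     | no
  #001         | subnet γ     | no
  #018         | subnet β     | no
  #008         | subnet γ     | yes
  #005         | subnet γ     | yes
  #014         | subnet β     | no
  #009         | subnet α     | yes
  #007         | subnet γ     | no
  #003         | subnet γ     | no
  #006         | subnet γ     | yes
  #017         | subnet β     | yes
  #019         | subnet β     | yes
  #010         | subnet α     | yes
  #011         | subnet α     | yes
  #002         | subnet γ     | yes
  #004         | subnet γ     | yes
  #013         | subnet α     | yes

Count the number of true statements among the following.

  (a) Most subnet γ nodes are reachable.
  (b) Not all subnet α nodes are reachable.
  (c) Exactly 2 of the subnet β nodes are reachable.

(a) subnet γ: |A| = 8, |A ∩ B| = 5; needs |A ∩ B| > |A ∖ B| — true.
(b) subnet α: |A| = 5, |A ∩ B| = 4; needs A ⊄ B (|A ∖ B| ≥ 1) — true.
(c) subnet β: |A| = 6, |A ∩ B| = 2; needs |A ∩ B| = 2 — true.

3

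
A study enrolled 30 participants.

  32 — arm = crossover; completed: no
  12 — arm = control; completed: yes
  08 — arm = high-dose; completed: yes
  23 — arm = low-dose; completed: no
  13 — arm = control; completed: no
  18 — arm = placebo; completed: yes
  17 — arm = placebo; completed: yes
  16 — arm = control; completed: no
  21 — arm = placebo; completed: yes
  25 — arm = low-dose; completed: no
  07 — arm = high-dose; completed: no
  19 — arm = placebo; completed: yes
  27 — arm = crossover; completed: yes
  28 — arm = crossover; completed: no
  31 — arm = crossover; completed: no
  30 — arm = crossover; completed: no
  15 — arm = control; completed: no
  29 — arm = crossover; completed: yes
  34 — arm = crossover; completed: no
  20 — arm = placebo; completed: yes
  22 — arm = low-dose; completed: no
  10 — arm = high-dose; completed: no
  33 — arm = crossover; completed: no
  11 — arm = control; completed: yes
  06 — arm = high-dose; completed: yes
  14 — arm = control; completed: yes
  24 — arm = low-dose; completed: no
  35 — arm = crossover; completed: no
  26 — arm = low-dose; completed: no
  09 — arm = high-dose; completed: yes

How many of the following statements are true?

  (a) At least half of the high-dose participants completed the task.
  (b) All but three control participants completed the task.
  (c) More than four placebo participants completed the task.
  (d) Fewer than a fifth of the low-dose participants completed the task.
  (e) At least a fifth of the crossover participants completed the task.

5

(a) high-dose: |A| = 5, |A ∩ B| = 3; needs |A ∩ B| ≥ |A ∖ B| — true.
(b) control: |A| = 6, |A ∩ B| = 3; needs |A ∖ B| = 3 — true.
(c) placebo: |A| = 5, |A ∩ B| = 5; needs |A ∩ B| > 4 — true.
(d) low-dose: |A| = 5, |A ∩ B| = 0; needs |A ∩ B| / |A| < 1/5 — true.
(e) crossover: |A| = 9, |A ∩ B| = 2; needs |A ∩ B| / |A| ≥ 1/5 — true.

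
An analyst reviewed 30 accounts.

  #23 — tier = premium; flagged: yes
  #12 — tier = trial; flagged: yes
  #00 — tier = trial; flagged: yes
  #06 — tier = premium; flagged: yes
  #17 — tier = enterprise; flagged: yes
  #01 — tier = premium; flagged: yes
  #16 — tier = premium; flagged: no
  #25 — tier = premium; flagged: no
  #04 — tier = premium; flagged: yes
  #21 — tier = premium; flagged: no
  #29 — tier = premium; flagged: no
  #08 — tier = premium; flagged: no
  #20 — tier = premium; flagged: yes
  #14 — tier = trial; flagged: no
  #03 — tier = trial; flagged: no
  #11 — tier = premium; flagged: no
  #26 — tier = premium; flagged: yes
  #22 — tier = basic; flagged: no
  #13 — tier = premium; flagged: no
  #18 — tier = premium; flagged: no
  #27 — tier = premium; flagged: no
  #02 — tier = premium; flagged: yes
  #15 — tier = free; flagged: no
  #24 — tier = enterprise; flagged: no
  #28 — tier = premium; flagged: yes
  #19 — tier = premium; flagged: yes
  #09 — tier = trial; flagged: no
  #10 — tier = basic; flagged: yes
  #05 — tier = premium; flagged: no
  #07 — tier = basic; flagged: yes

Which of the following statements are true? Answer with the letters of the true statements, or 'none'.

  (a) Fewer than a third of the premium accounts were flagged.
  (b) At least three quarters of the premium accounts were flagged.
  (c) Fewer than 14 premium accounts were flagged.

(c)

|A| = 19, |A ∩ B| = 9, |A ∖ B| = 10.
(a) |A ∩ B| / |A| < 1/3: fails.
(b) |A ∩ B| / |A| ≥ 3/4: fails.
(c) |A ∩ B| < 14: holds.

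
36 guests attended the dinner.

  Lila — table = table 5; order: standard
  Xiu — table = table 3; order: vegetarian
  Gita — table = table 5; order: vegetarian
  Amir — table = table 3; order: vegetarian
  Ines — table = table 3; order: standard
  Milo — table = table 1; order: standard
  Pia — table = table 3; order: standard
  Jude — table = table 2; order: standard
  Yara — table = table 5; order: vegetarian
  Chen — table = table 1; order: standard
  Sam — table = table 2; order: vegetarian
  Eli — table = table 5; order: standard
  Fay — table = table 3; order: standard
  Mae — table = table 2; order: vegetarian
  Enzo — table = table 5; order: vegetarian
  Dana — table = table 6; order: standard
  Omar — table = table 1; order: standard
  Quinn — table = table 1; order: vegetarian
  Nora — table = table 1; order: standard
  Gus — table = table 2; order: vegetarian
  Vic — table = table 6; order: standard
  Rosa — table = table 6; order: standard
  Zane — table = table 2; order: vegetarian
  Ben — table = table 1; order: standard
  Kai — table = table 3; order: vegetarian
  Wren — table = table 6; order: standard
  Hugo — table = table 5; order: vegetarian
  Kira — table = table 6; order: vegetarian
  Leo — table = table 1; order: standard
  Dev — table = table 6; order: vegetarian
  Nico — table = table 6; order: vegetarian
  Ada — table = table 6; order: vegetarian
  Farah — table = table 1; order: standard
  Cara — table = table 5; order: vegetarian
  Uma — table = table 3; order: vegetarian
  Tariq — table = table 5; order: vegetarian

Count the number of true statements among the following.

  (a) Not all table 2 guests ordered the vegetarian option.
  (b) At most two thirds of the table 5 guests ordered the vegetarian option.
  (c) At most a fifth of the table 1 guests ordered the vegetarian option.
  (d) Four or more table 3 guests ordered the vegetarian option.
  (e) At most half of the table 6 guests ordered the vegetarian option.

(a) table 2: |A| = 5, |A ∩ B| = 4; needs A ⊄ B (|A ∖ B| ≥ 1) — true.
(b) table 5: |A| = 8, |A ∩ B| = 6; needs |A ∩ B| / |A| ≤ 2/3 — false.
(c) table 1: |A| = 8, |A ∩ B| = 1; needs |A ∩ B| / |A| ≤ 1/5 — true.
(d) table 3: |A| = 7, |A ∩ B| = 4; needs |A ∩ B| ≥ 4 — true.
(e) table 6: |A| = 8, |A ∩ B| = 4; needs |A ∩ B| ≤ |A ∖ B| — true.

4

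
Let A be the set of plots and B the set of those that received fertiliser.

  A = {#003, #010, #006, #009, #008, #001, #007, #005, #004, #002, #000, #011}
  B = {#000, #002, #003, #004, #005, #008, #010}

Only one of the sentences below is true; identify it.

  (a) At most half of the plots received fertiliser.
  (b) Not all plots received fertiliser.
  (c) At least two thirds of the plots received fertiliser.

|A| = 12, |A ∩ B| = 7, |A ∖ B| = 5.
(a) requires |A ∩ B| ≤ |A ∖ B|: false.
(b) requires A ⊄ B (|A ∖ B| ≥ 1): true.
(c) requires |A ∩ B| / |A| ≥ 2/3: false.

(b)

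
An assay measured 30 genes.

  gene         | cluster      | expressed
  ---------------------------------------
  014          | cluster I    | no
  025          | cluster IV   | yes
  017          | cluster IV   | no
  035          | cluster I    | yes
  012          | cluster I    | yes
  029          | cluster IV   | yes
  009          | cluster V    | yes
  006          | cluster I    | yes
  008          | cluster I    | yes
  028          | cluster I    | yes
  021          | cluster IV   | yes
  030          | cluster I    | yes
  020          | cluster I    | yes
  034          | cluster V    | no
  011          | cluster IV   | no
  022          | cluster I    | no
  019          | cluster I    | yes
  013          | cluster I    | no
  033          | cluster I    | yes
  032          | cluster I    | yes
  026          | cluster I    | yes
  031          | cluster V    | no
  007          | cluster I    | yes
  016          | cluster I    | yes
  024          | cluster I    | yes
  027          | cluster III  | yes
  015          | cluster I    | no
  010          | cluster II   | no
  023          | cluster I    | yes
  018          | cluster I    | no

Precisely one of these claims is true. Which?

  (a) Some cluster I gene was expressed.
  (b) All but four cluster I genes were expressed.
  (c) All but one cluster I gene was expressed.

|A| = 20, |A ∩ B| = 15, |A ∖ B| = 5.
(a) requires A ∩ B ≠ ∅ (|A ∩ B| ≥ 1): true.
(b) requires |A ∖ B| = 4: false.
(c) requires |A ∖ B| = 1: false.

(a)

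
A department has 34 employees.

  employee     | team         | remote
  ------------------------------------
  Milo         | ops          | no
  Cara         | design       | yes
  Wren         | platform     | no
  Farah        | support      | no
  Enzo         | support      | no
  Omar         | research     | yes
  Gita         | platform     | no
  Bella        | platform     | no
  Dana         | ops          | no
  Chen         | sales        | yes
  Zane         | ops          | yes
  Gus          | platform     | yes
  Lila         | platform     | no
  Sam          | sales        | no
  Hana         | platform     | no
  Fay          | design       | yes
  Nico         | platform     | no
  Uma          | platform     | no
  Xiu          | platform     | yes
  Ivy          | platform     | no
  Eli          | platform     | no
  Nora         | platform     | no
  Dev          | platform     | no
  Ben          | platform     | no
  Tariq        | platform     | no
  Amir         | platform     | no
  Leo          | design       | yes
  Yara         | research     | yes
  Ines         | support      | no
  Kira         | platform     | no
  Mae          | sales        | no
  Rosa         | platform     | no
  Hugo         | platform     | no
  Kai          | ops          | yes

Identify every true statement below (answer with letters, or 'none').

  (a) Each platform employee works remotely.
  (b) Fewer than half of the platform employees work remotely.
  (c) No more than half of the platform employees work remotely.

(b), (c)

|A| = 19, |A ∩ B| = 2, |A ∖ B| = 17.
(a) A ⊆ B, i.e. every element of A is in B (|A ∖ B| = 0): fails.
(b) |A ∩ B| < |A ∖ B|: holds.
(c) |A ∩ B| ≤ |A ∖ B|: holds.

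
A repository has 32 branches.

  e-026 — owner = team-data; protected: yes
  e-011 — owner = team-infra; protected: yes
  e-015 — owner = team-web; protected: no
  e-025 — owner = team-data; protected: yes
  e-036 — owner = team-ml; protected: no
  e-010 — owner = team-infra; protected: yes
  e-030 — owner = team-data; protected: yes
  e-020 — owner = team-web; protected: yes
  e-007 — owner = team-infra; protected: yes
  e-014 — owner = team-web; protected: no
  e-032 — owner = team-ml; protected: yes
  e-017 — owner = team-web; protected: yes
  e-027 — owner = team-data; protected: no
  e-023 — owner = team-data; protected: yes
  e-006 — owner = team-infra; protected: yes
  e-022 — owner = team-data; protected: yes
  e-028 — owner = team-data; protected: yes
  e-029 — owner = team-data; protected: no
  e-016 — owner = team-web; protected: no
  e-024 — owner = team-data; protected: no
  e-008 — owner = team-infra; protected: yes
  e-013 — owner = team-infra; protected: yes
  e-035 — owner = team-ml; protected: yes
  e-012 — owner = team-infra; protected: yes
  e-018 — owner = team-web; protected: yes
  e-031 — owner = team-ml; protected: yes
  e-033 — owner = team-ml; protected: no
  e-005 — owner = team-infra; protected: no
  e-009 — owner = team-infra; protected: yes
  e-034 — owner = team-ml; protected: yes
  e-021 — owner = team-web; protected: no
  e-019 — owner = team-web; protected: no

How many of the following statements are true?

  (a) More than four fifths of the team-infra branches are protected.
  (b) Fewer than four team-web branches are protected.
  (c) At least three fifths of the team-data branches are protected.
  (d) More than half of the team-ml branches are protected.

(a) team-infra: |A| = 9, |A ∩ B| = 8; needs |A ∩ B| / |A| > 4/5 — true.
(b) team-web: |A| = 8, |A ∩ B| = 3; needs |A ∩ B| < 4 — true.
(c) team-data: |A| = 9, |A ∩ B| = 6; needs |A ∩ B| / |A| ≥ 3/5 — true.
(d) team-ml: |A| = 6, |A ∩ B| = 4; needs |A ∩ B| > |A ∖ B| — true.

4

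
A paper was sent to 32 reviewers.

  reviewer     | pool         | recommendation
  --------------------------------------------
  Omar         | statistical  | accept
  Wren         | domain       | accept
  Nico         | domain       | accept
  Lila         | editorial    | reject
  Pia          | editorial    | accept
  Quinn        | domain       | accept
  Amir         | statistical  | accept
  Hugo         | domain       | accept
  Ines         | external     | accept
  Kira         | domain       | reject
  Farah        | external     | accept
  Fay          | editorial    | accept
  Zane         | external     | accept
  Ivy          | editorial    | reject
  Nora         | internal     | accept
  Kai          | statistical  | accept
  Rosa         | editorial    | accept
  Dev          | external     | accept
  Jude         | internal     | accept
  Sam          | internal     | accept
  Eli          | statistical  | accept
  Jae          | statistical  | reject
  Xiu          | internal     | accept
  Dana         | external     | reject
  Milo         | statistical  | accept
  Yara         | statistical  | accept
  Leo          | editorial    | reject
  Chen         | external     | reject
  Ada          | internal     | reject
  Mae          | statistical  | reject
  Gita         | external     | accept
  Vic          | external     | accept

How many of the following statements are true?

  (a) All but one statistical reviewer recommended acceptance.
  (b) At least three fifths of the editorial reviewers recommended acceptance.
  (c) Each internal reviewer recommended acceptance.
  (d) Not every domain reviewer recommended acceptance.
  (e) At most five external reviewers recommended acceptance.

(a) statistical: |A| = 8, |A ∩ B| = 6; needs |A ∖ B| = 1 — false.
(b) editorial: |A| = 6, |A ∩ B| = 3; needs |A ∩ B| / |A| ≥ 3/5 — false.
(c) internal: |A| = 5, |A ∩ B| = 4; needs A ⊆ B, i.e. every element of A is in B (|A ∖ B| = 0) — false.
(d) domain: |A| = 5, |A ∩ B| = 4; needs A ⊄ B (|A ∖ B| ≥ 1) — true.
(e) external: |A| = 8, |A ∩ B| = 6; needs |A ∩ B| ≤ 5 — false.

1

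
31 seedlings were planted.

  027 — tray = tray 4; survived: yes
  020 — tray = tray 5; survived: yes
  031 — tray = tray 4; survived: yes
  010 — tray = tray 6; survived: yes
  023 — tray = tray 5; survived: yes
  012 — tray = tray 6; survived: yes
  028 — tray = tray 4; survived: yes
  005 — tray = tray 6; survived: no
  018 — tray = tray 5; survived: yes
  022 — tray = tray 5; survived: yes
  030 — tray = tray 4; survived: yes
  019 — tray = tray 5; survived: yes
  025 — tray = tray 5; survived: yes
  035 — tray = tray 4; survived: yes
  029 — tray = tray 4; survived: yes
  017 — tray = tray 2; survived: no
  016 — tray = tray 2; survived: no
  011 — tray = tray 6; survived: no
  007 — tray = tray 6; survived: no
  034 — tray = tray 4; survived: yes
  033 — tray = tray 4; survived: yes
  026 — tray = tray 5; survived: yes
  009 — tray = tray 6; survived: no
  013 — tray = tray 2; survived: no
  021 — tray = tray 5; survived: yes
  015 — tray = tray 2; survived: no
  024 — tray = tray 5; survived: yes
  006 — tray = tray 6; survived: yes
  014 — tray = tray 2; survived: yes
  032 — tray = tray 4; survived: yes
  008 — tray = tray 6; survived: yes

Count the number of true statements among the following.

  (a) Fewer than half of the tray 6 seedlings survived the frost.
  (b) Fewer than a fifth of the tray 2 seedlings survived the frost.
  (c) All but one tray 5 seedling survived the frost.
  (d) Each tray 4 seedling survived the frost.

1

(a) tray 6: |A| = 8, |A ∩ B| = 4; needs |A ∩ B| < |A ∖ B| — false.
(b) tray 2: |A| = 5, |A ∩ B| = 1; needs |A ∩ B| / |A| < 1/5 — false.
(c) tray 5: |A| = 9, |A ∩ B| = 9; needs |A ∖ B| = 1 — false.
(d) tray 4: |A| = 9, |A ∩ B| = 9; needs A ⊆ B, i.e. every element of A is in B (|A ∖ B| = 0) — true.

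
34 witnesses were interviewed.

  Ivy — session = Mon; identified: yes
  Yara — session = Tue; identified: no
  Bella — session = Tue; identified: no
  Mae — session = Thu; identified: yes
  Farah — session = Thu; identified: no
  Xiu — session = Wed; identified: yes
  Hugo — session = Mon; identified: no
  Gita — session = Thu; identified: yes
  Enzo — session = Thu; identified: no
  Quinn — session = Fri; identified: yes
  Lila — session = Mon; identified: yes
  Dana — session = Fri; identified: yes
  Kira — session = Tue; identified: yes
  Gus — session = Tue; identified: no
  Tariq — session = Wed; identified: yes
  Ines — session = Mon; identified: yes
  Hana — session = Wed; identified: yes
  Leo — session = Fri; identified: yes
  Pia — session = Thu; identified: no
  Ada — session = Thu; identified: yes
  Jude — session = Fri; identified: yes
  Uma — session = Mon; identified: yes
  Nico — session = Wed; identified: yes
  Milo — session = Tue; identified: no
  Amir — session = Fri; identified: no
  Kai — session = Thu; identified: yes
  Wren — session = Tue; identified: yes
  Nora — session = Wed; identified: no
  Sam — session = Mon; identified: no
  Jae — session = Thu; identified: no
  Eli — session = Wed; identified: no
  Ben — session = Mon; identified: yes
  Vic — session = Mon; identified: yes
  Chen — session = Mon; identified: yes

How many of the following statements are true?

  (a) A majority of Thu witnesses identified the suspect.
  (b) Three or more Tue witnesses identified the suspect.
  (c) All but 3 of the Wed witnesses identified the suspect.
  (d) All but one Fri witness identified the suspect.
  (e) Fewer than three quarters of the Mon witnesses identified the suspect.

1

(a) Thu: |A| = 8, |A ∩ B| = 4; needs |A ∩ B| > |A ∖ B| — false.
(b) Tue: |A| = 6, |A ∩ B| = 2; needs |A ∩ B| ≥ 3 — false.
(c) Wed: |A| = 6, |A ∩ B| = 4; needs |A ∖ B| = 3 — false.
(d) Fri: |A| = 5, |A ∩ B| = 4; needs |A ∖ B| = 1 — true.
(e) Mon: |A| = 9, |A ∩ B| = 7; needs |A ∩ B| / |A| < 3/4 — false.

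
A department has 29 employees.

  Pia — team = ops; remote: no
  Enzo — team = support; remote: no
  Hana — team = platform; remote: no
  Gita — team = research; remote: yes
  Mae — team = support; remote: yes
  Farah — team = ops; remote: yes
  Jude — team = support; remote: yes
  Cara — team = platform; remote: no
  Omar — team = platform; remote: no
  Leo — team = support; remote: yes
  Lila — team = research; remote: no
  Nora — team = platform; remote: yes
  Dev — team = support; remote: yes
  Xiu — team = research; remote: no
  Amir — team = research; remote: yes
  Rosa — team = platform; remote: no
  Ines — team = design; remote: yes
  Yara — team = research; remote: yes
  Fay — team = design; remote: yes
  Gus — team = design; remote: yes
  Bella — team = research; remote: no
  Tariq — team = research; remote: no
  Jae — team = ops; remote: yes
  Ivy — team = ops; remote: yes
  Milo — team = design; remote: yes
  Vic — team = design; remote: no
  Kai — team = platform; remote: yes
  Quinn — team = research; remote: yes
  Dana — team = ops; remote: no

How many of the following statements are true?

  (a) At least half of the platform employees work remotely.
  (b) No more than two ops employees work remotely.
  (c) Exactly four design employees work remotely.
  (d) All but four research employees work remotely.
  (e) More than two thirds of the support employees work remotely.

3

(a) platform: |A| = 6, |A ∩ B| = 2; needs |A ∩ B| ≥ |A ∖ B| — false.
(b) ops: |A| = 5, |A ∩ B| = 3; needs |A ∩ B| ≤ 2 — false.
(c) design: |A| = 5, |A ∩ B| = 4; needs |A ∩ B| = 4 — true.
(d) research: |A| = 8, |A ∩ B| = 4; needs |A ∖ B| = 4 — true.
(e) support: |A| = 5, |A ∩ B| = 4; needs |A ∩ B| / |A| > 2/3 — true.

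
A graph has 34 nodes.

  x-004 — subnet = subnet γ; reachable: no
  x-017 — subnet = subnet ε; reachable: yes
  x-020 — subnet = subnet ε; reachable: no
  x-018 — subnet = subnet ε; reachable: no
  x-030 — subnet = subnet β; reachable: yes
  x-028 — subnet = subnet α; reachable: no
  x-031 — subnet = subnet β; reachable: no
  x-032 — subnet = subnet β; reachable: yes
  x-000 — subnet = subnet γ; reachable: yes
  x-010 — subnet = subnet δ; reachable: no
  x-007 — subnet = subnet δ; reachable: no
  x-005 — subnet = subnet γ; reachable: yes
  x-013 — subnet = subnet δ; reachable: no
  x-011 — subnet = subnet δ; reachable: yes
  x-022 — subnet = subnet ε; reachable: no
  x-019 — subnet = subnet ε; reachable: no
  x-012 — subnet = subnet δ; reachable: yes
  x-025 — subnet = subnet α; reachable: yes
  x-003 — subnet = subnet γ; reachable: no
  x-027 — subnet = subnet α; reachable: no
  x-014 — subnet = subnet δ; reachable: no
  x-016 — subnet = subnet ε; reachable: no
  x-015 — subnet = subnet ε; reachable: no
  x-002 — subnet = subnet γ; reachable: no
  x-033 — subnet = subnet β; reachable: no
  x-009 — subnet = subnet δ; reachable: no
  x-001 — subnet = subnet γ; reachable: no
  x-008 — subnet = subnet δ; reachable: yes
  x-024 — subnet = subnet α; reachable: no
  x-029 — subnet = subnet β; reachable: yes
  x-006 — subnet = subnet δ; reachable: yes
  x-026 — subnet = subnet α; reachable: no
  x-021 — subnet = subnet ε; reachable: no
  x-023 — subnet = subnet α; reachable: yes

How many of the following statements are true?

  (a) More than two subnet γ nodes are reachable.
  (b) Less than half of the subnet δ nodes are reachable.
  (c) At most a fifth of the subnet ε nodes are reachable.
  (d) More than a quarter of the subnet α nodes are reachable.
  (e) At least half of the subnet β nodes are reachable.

(a) subnet γ: |A| = 6, |A ∩ B| = 2; needs |A ∩ B| > 2 — false.
(b) subnet δ: |A| = 9, |A ∩ B| = 4; needs |A ∩ B| < |A ∖ B| — true.
(c) subnet ε: |A| = 8, |A ∩ B| = 1; needs |A ∩ B| / |A| ≤ 1/5 — true.
(d) subnet α: |A| = 6, |A ∩ B| = 2; needs |A ∩ B| / |A| > 1/4 — true.
(e) subnet β: |A| = 5, |A ∩ B| = 3; needs |A ∩ B| ≥ |A ∖ B| — true.

4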